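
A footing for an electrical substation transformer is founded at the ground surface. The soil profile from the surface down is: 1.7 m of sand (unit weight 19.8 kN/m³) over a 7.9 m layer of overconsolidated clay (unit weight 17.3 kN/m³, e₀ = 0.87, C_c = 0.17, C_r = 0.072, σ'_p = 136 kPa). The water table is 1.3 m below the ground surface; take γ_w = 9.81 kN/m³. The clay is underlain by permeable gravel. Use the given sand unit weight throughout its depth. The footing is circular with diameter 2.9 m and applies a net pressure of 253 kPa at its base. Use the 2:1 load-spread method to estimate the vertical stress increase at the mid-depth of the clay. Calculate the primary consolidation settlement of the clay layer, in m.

Mid-depth of clay below the ground surface: z = 1.7 + 7.9/2 = 5.65 m.
Total vertical stress at mid-clay: σ_v = 19.8×1.7 + 17.3×3.95 = 102 kPa.
Pore pressure: u = 9.81×(5.65 − 1.3) = 42.673 kPa.
Initial effective stress: σ'_0 = σ_v − u = 102 − 42.673 = 59.327 kPa.
Stress increase at mid-clay by the 2:1 spreading method:
Δσ ≈ qD²/(D+z)² = 253×2.9²/(2.9+5.65)² = 29.106 kPa
Final effective stress: σ'_f = 59.327 + 29.106 = 88.433 kPa.
σ'_f = 88.433 ≤ σ'_p = 136 kPa, so the clay remains overconsolidated and only the recompression index applies:
S_c = C_r·H/(1+e₀)·log₁₀(σ'_f/σ'_0) = 0.072×7.9/1.87×log₁₀(88.433/59.327)
    = 0.30417 × 0.17336 = 0.05273 m

S_c ≈ 0.0527 m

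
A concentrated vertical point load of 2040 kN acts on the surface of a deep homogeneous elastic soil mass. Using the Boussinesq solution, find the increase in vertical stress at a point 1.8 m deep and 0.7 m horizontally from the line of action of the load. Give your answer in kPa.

Boussinesq vertical stress below a point load on an elastic half-space:
Δσ_z = 3P/(2πz²) · [1 + (r/z)²]^(−5/2)
r/z = 0.7/1.8 = 0.38889; [1+(r/z)²]^(−5/2) = 0.70322.
Δσ_z = 3×2040/(2π×1.8²) × 0.70322 = 300.63 × 0.70322 = 211.4 kPa

Δσ_z ≈ 211 kPa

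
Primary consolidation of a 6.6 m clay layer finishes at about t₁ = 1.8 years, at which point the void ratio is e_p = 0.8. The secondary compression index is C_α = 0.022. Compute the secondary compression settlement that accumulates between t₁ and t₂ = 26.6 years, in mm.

Secondary compression: S_s = C_α·H/(1+e_p)·log₁₀(t₂/t₁)
S_s = 0.022×6.6/(1+0.8)×log₁₀(26.6/1.8)
    = 0.08067 × 1.17 = 0.09435 m

S_s ≈ 94.3 mm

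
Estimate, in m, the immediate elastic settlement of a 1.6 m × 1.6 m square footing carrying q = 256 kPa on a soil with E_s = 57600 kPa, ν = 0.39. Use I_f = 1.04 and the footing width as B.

S_e ≈ 0.00627 m

Immediate (elastic) settlement: S_e = q·B·(1−ν²)/E_s · I_f.
S_e = 256 × 1.6 × (1 − 0.39²) / 57600 × 1.04
    = 256 × 1.6 × 0.8479 / 57600 × 1.04
    = 0.006271 m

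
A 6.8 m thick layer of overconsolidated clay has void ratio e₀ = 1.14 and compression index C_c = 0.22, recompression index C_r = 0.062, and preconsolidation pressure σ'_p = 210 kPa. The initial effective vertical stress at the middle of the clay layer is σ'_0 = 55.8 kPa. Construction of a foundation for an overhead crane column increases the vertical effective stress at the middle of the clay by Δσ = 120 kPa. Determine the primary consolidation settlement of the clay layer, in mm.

S_c ≈ 98.2 mm

Final effective stress: σ'_f = 55.8 + 120 = 175.8 kPa.
σ'_f = 175.8 ≤ σ'_p = 210 kPa, so the clay remains overconsolidated and only the recompression index applies:
S_c = C_r·H/(1+e₀)·log₁₀(σ'_f/σ'_0) = 0.062×6.8/2.14×log₁₀(175.8/55.8)
    = 0.19701 × 0.49838 = 0.09819 m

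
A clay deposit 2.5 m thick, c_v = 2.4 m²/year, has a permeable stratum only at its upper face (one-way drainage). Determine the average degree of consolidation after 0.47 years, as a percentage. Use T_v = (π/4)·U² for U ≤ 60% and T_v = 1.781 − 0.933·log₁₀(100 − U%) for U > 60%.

U ≈ 47.9 %

Drainage path length: H_d = H = 2.5 m (single drainage).
T_v = c_v·t/H_d² = 2.4×0.47/2.5² = 0.18048.
T_v = 0.18048 corresponds to the U ≤ 60% branch:
U = √(4T_v/π) = 0.4794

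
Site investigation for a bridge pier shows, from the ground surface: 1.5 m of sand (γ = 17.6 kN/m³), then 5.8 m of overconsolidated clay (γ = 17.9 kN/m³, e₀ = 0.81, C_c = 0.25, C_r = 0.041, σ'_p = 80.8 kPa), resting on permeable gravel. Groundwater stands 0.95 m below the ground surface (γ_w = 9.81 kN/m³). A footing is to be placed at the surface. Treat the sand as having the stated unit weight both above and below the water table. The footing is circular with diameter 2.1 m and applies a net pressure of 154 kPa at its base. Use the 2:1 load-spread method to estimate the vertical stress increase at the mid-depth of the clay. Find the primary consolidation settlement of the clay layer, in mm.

S_c ≈ 17.6 mm

Mid-depth of clay below the ground surface: z = 1.5 + 5.8/2 = 4.4 m.
Total vertical stress at mid-clay: σ_v = 17.6×1.5 + 17.9×2.9 = 78.31 kPa.
Pore pressure: u = 9.81×(4.4 − 0.95) = 33.845 kPa.
Initial effective stress: σ'_0 = σ_v − u = 78.31 − 33.845 = 44.465 kPa.
Stress increase at mid-clay by the 2:1 spreading method:
Δσ ≈ qD²/(D+z)² = 154×2.1²/(2.1+4.4)² = 16.074 kPa
Final effective stress: σ'_f = 44.465 + 16.074 = 60.539 kPa.
σ'_f = 60.539 ≤ σ'_p = 80.8 kPa, so the clay remains overconsolidated and only the recompression index applies:
S_c = C_r·H/(1+e₀)·log₁₀(σ'_f/σ'_0) = 0.041×5.8/1.81×log₁₀(60.539/44.465)
    = 0.13138 × 0.13402 = 0.01761 m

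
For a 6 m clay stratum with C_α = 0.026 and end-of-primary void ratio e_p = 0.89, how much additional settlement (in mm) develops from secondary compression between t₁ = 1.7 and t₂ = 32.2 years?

S_s ≈ 105 mm

Secondary compression: S_s = C_α·H/(1+e_p)·log₁₀(t₂/t₁)
S_s = 0.026×6/(1+0.89)×log₁₀(32.2/1.7)
    = 0.08254 × 1.277 = 0.1054 m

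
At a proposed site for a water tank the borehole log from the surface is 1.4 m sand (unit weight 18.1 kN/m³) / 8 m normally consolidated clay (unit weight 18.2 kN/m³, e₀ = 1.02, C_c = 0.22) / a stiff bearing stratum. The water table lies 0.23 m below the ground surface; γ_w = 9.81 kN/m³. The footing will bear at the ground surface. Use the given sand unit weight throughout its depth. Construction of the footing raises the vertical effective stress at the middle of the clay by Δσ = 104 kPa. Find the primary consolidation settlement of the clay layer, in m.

Mid-depth of clay below the ground surface: z = 1.4 + 8/2 = 5.4 m.
Total vertical stress at mid-clay: σ_v = 18.1×1.4 + 18.2×4 = 98.14 kPa.
Pore pressure: u = 9.81×(5.4 − 0.23) = 50.718 kPa.
Initial effective stress: σ'_0 = σ_v − u = 98.14 − 50.718 = 47.422 kPa.
Final effective stress: σ'_f = σ'_0 + Δσ = 47.422 + 104 = 151.42 kPa.
Normally consolidated clay, so the full stress increment lies on the virgin compression line:
S_c = C_c·H/(1+e₀)·log₁₀(σ'_f/σ'_0) = 0.22×8/(1+1.02)×log₁₀(151.42/47.422)
    = 0.87129 × 0.5042 = 0.4393 m

S_c ≈ 0.439 m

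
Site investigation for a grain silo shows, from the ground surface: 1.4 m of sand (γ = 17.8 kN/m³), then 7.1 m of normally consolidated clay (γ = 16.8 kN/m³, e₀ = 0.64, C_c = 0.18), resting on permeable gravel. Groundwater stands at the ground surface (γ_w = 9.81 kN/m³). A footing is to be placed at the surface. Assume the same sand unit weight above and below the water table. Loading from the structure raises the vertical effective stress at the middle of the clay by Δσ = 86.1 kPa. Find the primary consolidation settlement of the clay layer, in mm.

S_c ≈ 413 mm

Mid-depth of clay below the ground surface: z = 1.4 + 7.1/2 = 4.95 m.
Total vertical stress at mid-clay: σ_v = 17.8×1.4 + 16.8×3.55 = 84.56 kPa.
Pore pressure: u = 9.81×(4.95 − 0) = 48.56 kPa.
Initial effective stress: σ'_0 = σ_v − u = 84.56 − 48.56 = 36 kPa.
Final effective stress: σ'_f = σ'_0 + Δσ = 36 + 86.1 = 122.1 kPa.
Normally consolidated clay, so the full stress increment lies on the virgin compression line:
S_c = C_c·H/(1+e₀)·log₁₀(σ'_f/σ'_0) = 0.18×7.1/(1+0.64)×log₁₀(122.1/36)
    = 0.77927 × 0.53041 = 0.4133 m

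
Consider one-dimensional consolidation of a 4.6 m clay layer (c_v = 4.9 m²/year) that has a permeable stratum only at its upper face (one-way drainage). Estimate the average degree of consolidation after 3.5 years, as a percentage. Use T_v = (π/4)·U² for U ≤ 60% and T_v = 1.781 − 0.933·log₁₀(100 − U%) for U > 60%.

Drainage path length: H_d = H = 4.6 m (single drainage).
T_v = c_v·t/H_d² = 4.9×3.5/4.6² = 0.81049.
T_v = 0.81049 corresponds to the U > 60% branch:
U = 1 − 10^((1.781 − T_v)/0.933)/100 = 0.8903

U ≈ 89 %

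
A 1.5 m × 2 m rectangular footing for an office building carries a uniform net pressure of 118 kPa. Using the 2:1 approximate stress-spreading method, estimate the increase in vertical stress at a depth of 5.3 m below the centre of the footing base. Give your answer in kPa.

By the 2:1 method the load spreads at 1 horizontal : 2 vertical, so at depth z the loaded area has grown by z in each plan dimension:
Δσ = qBL/((B+z)(L+z)) = 118×1.5×2/((1.5+5.3)(2+5.3)) = 7.1313 kPa

Δσ_z ≈ 7.13 kPa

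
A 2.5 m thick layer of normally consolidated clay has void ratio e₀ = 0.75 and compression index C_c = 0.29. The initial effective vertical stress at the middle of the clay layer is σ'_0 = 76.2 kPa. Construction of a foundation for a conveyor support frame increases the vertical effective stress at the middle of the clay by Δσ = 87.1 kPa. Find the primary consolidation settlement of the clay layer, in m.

S_c ≈ 0.137 m

Final effective stress: σ'_f = σ'_0 + Δσ = 76.2 + 87.1 = 163.3 kPa.
Normally consolidated clay, so the full stress increment lies on the virgin compression line:
S_c = C_c·H/(1+e₀)·log₁₀(σ'_f/σ'_0) = 0.29×2.5/(1+0.75)×log₁₀(163.3/76.2)
    = 0.41429 × 0.33103 = 0.1371 m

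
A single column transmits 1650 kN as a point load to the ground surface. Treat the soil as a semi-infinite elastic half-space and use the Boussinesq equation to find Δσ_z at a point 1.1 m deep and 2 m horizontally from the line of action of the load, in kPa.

Δσ_z ≈ 16.9 kPa

Boussinesq vertical stress below a point load on an elastic half-space:
Δσ_z = 3P/(2πz²) · [1 + (r/z)²]^(−5/2)
r/z = 2/1.1 = 1.8182; [1+(r/z)²]^(−5/2) = 0.025994.
Δσ_z = 3×1650/(2π×1.1²) × 0.025994 = 651.09 × 0.025994 = 16.92 kPa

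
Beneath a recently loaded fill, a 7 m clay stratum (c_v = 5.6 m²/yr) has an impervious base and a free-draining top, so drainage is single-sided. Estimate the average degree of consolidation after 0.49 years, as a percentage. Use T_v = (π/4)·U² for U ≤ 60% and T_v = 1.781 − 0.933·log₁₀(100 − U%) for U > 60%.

Drainage path length: H_d = H = 7 m (single drainage).
T_v = c_v·t/H_d² = 5.6×0.49/7² = 0.056.
T_v = 0.056 corresponds to the U ≤ 60% branch:
U = √(4T_v/π) = 0.267

U ≈ 26.7 %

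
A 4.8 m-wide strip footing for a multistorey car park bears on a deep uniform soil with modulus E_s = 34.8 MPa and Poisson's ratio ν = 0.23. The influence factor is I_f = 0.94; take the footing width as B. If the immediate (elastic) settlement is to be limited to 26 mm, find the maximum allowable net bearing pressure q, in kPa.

E_s = 34.8 MPa = 34800 kPa.
S_e = q·B·(1−ν²)/E_s · I_f  ⇒  q = S_e·E_s / (B·(1−ν²)·I_f).
q = 0.026 × 34800 / (4.8 × 0.9471 × 0.94) = 211.7 kPa

q ≈ 212 kPa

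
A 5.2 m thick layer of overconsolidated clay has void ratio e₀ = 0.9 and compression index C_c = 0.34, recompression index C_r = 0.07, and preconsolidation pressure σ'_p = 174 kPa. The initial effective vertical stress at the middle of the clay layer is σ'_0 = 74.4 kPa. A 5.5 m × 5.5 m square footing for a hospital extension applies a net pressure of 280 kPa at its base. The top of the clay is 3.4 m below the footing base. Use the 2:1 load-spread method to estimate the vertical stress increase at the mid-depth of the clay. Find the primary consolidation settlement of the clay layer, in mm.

Mid-depth of clay below the footing base: z = 3.4 + 5.2/2 = 6 m.
Stress increase at mid-clay by the 2:1 spreading method:
Δσ = qBL/((B+z)(L+z)) = 280×5.5×5.5/((5.5+6)(5.5+6)) = 64.045 kPa
Final effective stress: σ'_f = 74.4 + 64.045 = 138.44 kPa.
σ'_f = 138.44 ≤ σ'_p = 174 kPa, so the clay remains overconsolidated and only the recompression index applies:
S_c = C_r·H/(1+e₀)·log₁₀(σ'_f/σ'_0) = 0.07×5.2/1.9×log₁₀(138.44/74.4)
    = 0.19158 × 0.26969 = 0.05167 m

S_c ≈ 51.7 mm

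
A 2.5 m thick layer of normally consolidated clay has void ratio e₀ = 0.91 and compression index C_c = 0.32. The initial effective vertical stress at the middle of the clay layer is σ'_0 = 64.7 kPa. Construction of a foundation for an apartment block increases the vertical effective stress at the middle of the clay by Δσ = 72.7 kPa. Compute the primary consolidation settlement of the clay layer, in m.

Final effective stress: σ'_f = σ'_0 + Δσ = 64.7 + 72.7 = 137.4 kPa.
Normally consolidated clay, so the full stress increment lies on the virgin compression line:
S_c = C_c·H/(1+e₀)·log₁₀(σ'_f/σ'_0) = 0.32×2.5/(1+0.91)×log₁₀(137.4/64.7)
    = 0.41885 × 0.32708 = 0.137 m

S_c ≈ 0.137 m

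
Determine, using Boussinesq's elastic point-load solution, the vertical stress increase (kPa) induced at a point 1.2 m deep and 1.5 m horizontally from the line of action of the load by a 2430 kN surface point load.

Boussinesq vertical stress below a point load on an elastic half-space:
Δσ_z = 3P/(2πz²) · [1 + (r/z)²]^(−5/2)
r/z = 1.5/1.2 = 1.25; [1+(r/z)²]^(−5/2) = 0.095135.
Δσ_z = 3×2430/(2π×1.2²) × 0.095135 = 805.72 × 0.095135 = 76.65 kPa

Δσ_z ≈ 76.7 kPa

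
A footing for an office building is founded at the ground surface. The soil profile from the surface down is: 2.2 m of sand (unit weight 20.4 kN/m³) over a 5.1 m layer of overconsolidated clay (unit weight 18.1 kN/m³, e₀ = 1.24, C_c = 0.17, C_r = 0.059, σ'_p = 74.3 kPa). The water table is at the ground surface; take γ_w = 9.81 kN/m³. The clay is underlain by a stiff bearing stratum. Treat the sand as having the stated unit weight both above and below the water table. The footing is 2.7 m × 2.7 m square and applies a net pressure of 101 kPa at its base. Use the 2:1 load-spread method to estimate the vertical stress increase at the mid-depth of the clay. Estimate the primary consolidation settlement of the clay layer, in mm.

S_c ≈ 15.2 mm

Mid-depth of clay below the ground surface: z = 2.2 + 5.1/2 = 4.75 m.
Total vertical stress at mid-clay: σ_v = 20.4×2.2 + 18.1×2.55 = 91.035 kPa.
Pore pressure: u = 9.81×(4.75 − 0) = 46.598 kPa.
Initial effective stress: σ'_0 = σ_v − u = 91.035 − 46.598 = 44.437 kPa.
Stress increase at mid-clay by the 2:1 spreading method:
Δσ = qBL/((B+z)(L+z)) = 101×2.7×2.7/((2.7+4.75)(2.7+4.75)) = 13.266 kPa
Final effective stress: σ'_f = 44.437 + 13.266 = 57.703 kPa.
σ'_f = 57.703 ≤ σ'_p = 74.3 kPa, so the clay remains overconsolidated and only the recompression index applies:
S_c = C_r·H/(1+e₀)·log₁₀(σ'_f/σ'_0) = 0.059×5.1/2.24×log₁₀(57.703/44.437)
    = 0.13433 × 0.11345 = 0.01524 m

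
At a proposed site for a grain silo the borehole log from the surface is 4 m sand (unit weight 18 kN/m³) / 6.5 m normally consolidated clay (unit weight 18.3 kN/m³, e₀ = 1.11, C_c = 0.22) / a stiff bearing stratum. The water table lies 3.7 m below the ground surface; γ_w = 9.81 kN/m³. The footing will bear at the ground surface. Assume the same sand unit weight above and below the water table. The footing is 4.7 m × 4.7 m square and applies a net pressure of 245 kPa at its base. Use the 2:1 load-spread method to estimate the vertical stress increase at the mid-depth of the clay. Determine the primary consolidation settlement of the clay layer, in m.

Mid-depth of clay below the ground surface: z = 4 + 6.5/2 = 7.25 m.
Total vertical stress at mid-clay: σ_v = 18×4 + 18.3×3.25 = 131.47 kPa.
Pore pressure: u = 9.81×(7.25 − 3.7) = 34.825 kPa.
Initial effective stress: σ'_0 = σ_v − u = 131.47 − 34.825 = 96.645 kPa.
Stress increase at mid-clay by the 2:1 spreading method:
Δσ = qBL/((B+z)(L+z)) = 245×4.7×4.7/((4.7+7.25)(4.7+7.25)) = 37.899 kPa
Final effective stress: σ'_f = σ'_0 + Δσ = 96.645 + 37.899 = 134.54 kPa.
Normally consolidated clay, so the full stress increment lies on the virgin compression line:
S_c = C_c·H/(1+e₀)·log₁₀(σ'_f/σ'_0) = 0.22×6.5/(1+1.11)×log₁₀(134.54/96.645)
    = 0.67773 × 0.14367 = 0.09737 m

S_c ≈ 0.0974 m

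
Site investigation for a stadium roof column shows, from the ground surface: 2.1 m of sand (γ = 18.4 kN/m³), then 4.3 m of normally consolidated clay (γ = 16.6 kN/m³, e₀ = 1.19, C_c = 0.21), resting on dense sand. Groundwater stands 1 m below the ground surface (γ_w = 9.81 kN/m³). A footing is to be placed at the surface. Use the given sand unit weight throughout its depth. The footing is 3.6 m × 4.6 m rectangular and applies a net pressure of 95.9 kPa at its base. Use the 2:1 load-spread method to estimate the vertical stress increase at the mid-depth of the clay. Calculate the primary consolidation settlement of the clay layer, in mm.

S_c ≈ 77.2 mm

Mid-depth of clay below the ground surface: z = 2.1 + 4.3/2 = 4.25 m.
Total vertical stress at mid-clay: σ_v = 18.4×2.1 + 16.6×2.15 = 74.33 kPa.
Pore pressure: u = 9.81×(4.25 − 1) = 31.883 kPa.
Initial effective stress: σ'_0 = σ_v − u = 74.33 − 31.883 = 42.447 kPa.
Stress increase at mid-clay by the 2:1 spreading method:
Δσ = qBL/((B+z)(L+z)) = 95.9×3.6×4.6/((3.6+4.25)(4.6+4.25)) = 22.859 kPa
Final effective stress: σ'_f = σ'_0 + Δσ = 42.447 + 22.859 = 65.306 kPa.
Normally consolidated clay, so the full stress increment lies on the virgin compression line:
S_c = C_c·H/(1+e₀)·log₁₀(σ'_f/σ'_0) = 0.21×4.3/(1+1.19)×log₁₀(65.306/42.447)
    = 0.41233 × 0.18711 = 0.07715 m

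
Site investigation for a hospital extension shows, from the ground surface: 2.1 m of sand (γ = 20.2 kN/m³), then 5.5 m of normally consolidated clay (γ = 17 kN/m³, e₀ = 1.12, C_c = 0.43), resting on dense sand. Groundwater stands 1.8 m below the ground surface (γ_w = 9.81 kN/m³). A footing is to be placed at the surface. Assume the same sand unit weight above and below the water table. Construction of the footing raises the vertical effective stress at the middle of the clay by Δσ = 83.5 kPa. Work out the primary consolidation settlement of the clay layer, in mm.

S_c ≈ 426 mm

Mid-depth of clay below the ground surface: z = 2.1 + 5.5/2 = 4.85 m.
Total vertical stress at mid-clay: σ_v = 20.2×2.1 + 17×2.75 = 89.17 kPa.
Pore pressure: u = 9.81×(4.85 − 1.8) = 29.921 kPa.
Initial effective stress: σ'_0 = σ_v − u = 89.17 − 29.921 = 59.249 kPa.
Final effective stress: σ'_f = σ'_0 + Δσ = 59.249 + 83.5 = 142.75 kPa.
Normally consolidated clay, so the full stress increment lies on the virgin compression line:
S_c = C_c·H/(1+e₀)·log₁₀(σ'_f/σ'_0) = 0.43×5.5/(1+1.12)×log₁₀(142.75/59.249)
    = 1.1156 × 0.3819 = 0.426 m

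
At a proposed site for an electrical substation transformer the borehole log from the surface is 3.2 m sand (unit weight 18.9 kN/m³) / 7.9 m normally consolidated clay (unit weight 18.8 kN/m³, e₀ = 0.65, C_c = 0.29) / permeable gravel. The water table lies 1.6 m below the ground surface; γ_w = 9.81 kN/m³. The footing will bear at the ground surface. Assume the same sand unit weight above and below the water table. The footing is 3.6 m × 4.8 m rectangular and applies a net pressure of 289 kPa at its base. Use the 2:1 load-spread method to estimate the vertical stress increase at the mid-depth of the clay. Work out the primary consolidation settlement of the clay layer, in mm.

S_c ≈ 238 mm

Mid-depth of clay below the ground surface: z = 3.2 + 7.9/2 = 7.15 m.
Total vertical stress at mid-clay: σ_v = 18.9×3.2 + 18.8×3.95 = 134.74 kPa.
Pore pressure: u = 9.81×(7.15 − 1.6) = 54.446 kPa.
Initial effective stress: σ'_0 = σ_v − u = 134.74 − 54.446 = 80.294 kPa.
Stress increase at mid-clay by the 2:1 spreading method:
Δσ = qBL/((B+z)(L+z)) = 289×3.6×4.8/((3.6+7.15)(4.8+7.15)) = 38.875 kPa
Final effective stress: σ'_f = σ'_0 + Δσ = 80.294 + 38.875 = 119.17 kPa.
Normally consolidated clay, so the full stress increment lies on the virgin compression line:
S_c = C_c·H/(1+e₀)·log₁₀(σ'_f/σ'_0) = 0.29×7.9/(1+0.65)×log₁₀(119.17/80.294)
    = 1.3885 × 0.17148 = 0.2381 m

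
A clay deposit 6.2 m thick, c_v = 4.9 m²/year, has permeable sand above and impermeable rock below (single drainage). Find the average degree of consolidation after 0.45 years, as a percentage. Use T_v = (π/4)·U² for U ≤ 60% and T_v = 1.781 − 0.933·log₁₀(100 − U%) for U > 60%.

Drainage path length: H_d = H = 6.2 m (single drainage).
T_v = c_v·t/H_d² = 4.9×0.45/6.2² = 0.057362.
T_v = 0.057362 corresponds to the U ≤ 60% branch:
U = √(4T_v/π) = 0.2703

U ≈ 27 %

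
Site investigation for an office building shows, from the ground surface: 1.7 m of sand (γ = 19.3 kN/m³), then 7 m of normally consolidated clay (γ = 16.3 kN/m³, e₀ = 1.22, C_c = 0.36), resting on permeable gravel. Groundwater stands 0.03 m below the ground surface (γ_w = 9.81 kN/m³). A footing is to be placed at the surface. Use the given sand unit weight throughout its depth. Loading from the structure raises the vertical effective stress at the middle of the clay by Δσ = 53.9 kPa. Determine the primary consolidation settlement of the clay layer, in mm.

Mid-depth of clay below the ground surface: z = 1.7 + 7/2 = 5.2 m.
Total vertical stress at mid-clay: σ_v = 19.3×1.7 + 16.3×3.5 = 89.86 kPa.
Pore pressure: u = 9.81×(5.2 − 0.03) = 50.718 kPa.
Initial effective stress: σ'_0 = σ_v − u = 89.86 − 50.718 = 39.142 kPa.
Final effective stress: σ'_f = σ'_0 + Δσ = 39.142 + 53.9 = 93.042 kPa.
Normally consolidated clay, so the full stress increment lies on the virgin compression line:
S_c = C_c·H/(1+e₀)·log₁₀(σ'_f/σ'_0) = 0.36×7/(1+1.22)×log₁₀(93.042/39.142)
    = 1.1351 × 0.37604 = 0.4268 m

S_c ≈ 427 mm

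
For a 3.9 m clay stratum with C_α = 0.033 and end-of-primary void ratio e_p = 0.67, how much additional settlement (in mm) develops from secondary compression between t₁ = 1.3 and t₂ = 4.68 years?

Secondary compression: S_s = C_α·H/(1+e_p)·log₁₀(t₂/t₁)
S_s = 0.033×3.9/(1+0.67)×log₁₀(4.68/1.3)
    = 0.07707 × 0.5563 = 0.04287 m

S_s ≈ 42.9 mm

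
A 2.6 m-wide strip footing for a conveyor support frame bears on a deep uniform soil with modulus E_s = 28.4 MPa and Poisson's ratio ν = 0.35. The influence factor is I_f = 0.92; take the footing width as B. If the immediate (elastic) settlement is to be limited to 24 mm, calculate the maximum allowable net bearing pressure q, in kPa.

E_s = 28.4 MPa = 28400 kPa.
S_e = q·B·(1−ν²)/E_s · I_f  ⇒  q = S_e·E_s / (B·(1−ν²)·I_f).
q = 0.024 × 28400 / (2.6 × 0.8775 × 0.92) = 324.7 kPa

q ≈ 325 kPa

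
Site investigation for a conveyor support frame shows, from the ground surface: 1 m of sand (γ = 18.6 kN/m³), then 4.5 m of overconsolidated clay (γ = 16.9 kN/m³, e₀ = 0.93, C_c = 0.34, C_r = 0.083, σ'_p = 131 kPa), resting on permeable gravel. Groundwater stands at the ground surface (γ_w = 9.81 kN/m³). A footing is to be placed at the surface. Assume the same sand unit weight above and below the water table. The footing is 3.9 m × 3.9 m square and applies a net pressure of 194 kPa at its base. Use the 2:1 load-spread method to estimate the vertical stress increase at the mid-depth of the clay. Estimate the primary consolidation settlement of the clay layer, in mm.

Mid-depth of clay below the ground surface: z = 1 + 4.5/2 = 3.25 m.
Total vertical stress at mid-clay: σ_v = 18.6×1 + 16.9×2.25 = 56.625 kPa.
Pore pressure: u = 9.81×(3.25 − 0) = 31.883 kPa.
Initial effective stress: σ'_0 = σ_v − u = 56.625 − 31.883 = 24.742 kPa.
Stress increase at mid-clay by the 2:1 spreading method:
Δσ = qBL/((B+z)(L+z)) = 194×3.9×3.9/((3.9+3.25)(3.9+3.25)) = 57.719 kPa
Final effective stress: σ'_f = 24.742 + 57.719 = 82.461 kPa.
σ'_f = 82.461 ≤ σ'_p = 131 kPa, so the clay remains overconsolidated and only the recompression index applies:
S_c = C_r·H/(1+e₀)·log₁₀(σ'_f/σ'_0) = 0.083×4.5/1.93×log₁₀(82.461/24.742)
    = 0.19352 × 0.52281 = 0.1012 m

S_c ≈ 101 mm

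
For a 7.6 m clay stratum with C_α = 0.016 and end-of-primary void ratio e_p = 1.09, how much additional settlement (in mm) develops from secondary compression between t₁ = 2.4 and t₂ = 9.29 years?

Secondary compression: S_s = C_α·H/(1+e_p)·log₁₀(t₂/t₁)
S_s = 0.016×7.6/(1+1.09)×log₁₀(9.29/2.4)
    = 0.05818 × 0.5878 = 0.0342 m

S_s ≈ 34.2 mm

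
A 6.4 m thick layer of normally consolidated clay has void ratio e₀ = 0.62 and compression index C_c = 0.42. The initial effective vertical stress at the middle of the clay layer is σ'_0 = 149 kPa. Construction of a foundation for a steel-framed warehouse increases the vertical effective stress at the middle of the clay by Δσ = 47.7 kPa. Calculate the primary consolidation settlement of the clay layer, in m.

S_c ≈ 0.2 m

Final effective stress: σ'_f = σ'_0 + Δσ = 149 + 47.7 = 196.7 kPa.
Normally consolidated clay, so the full stress increment lies on the virgin compression line:
S_c = C_c·H/(1+e₀)·log₁₀(σ'_f/σ'_0) = 0.42×6.4/(1+0.62)×log₁₀(196.7/149)
    = 1.6593 × 0.12062 = 0.2001 m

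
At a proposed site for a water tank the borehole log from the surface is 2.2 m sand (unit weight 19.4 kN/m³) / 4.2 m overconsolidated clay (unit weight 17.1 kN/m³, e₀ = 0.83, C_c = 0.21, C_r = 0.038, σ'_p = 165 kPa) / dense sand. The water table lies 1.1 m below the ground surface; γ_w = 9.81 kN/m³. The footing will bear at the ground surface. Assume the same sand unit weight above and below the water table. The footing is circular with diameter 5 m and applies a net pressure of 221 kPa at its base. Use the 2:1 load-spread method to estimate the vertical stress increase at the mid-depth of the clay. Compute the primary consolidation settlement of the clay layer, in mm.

Mid-depth of clay below the ground surface: z = 2.2 + 4.2/2 = 4.3 m.
Total vertical stress at mid-clay: σ_v = 19.4×2.2 + 17.1×2.1 = 78.59 kPa.
Pore pressure: u = 9.81×(4.3 − 1.1) = 31.392 kPa.
Initial effective stress: σ'_0 = σ_v − u = 78.59 − 31.392 = 47.198 kPa.
Stress increase at mid-clay by the 2:1 spreading method:
Δσ ≈ qD²/(D+z)² = 221×5²/(5+4.3)² = 63.88 kPa
Final effective stress: σ'_f = 47.198 + 63.88 = 111.08 kPa.
σ'_f = 111.08 ≤ σ'_p = 165 kPa, so the clay remains overconsolidated and only the recompression index applies:
S_c = C_r·H/(1+e₀)·log₁₀(σ'_f/σ'_0) = 0.038×4.2/1.83×log₁₀(111.08/47.198)
    = 0.087214 × 0.37171 = 0.03242 m

S_c ≈ 32.4 mm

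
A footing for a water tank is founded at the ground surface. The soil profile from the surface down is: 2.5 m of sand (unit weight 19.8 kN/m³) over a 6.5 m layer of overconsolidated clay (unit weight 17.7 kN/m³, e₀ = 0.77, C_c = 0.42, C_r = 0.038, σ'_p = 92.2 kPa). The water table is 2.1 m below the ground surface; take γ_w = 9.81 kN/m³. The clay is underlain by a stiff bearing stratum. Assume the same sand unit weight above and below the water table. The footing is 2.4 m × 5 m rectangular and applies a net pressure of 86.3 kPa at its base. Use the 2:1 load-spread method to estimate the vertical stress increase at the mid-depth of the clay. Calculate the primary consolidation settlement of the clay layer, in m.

Mid-depth of clay below the ground surface: z = 2.5 + 6.5/2 = 5.75 m.
Total vertical stress at mid-clay: σ_v = 19.8×2.5 + 17.7×3.25 = 107.03 kPa.
Pore pressure: u = 9.81×(5.75 − 2.1) = 35.806 kPa.
Initial effective stress: σ'_0 = σ_v − u = 107.03 − 35.806 = 71.224 kPa.
Stress increase at mid-clay by the 2:1 spreading method:
Δσ = qBL/((B+z)(L+z)) = 86.3×2.4×5/((2.4+5.75)(5+5.75)) = 11.82 kPa
Final effective stress: σ'_f = 71.224 + 11.82 = 83.044 kPa.
σ'_f = 83.044 ≤ σ'_p = 92.2 kPa, so the clay remains overconsolidated and only the recompression index applies:
S_c = C_r·H/(1+e₀)·log₁₀(σ'_f/σ'_0) = 0.038×6.5/1.77×log₁₀(83.044/71.224)
    = 0.13955 × 0.066682 = 0.009305 m

S_c ≈ 0.00931 m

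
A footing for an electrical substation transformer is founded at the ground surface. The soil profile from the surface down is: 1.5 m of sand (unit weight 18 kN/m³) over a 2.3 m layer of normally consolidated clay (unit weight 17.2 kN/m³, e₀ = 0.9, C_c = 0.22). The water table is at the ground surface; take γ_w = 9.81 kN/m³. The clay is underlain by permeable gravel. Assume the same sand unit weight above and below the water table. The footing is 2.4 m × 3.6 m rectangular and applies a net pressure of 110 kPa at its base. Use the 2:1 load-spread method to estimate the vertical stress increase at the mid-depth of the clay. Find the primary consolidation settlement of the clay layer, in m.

S_c ≈ 0.104 m

Mid-depth of clay below the ground surface: z = 1.5 + 2.3/2 = 2.65 m.
Total vertical stress at mid-clay: σ_v = 18×1.5 + 17.2×1.15 = 46.78 kPa.
Pore pressure: u = 9.81×(2.65 − 0) = 25.997 kPa.
Initial effective stress: σ'_0 = σ_v − u = 46.78 − 25.997 = 20.783 kPa.
Stress increase at mid-clay by the 2:1 spreading method:
Δσ = qBL/((B+z)(L+z)) = 110×2.4×3.6/((2.4+2.65)(3.6+2.65)) = 30.112 kPa
Final effective stress: σ'_f = σ'_0 + Δσ = 20.783 + 30.112 = 50.895 kPa.
Normally consolidated clay, so the full stress increment lies on the virgin compression line:
S_c = C_c·H/(1+e₀)·log₁₀(σ'_f/σ'_0) = 0.22×2.3/(1+0.9)×log₁₀(50.895/20.783)
    = 0.26632 × 0.38897 = 0.1036 m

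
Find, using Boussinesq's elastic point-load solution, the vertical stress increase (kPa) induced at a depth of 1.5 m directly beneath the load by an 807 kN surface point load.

Δσ_z ≈ 171 kPa

Boussinesq vertical stress below a point load on an elastic half-space:
Δσ_z = 3P/(2πz²) · [1 + (r/z)²]^(−5/2)
r/z = 0/1.5 = 0; [1+(r/z)²]^(−5/2) = 1.
Δσ_z = 3×807/(2π×1.5²) × 1 = 171.25 × 1 = 171.2 kPa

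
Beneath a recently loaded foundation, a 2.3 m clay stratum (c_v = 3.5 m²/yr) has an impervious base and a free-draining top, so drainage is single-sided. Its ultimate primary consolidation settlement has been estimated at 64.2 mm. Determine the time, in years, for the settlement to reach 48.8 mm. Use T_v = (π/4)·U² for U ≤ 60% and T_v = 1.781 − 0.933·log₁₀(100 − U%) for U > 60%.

Drainage path length: H_d = H = 2.3 m (single drainage).
U = S(t)/S_ult = 48.8/64.2 = 0.7601.
U > 60%: T_v = 1.781 − 0.933·log₁₀(100 − 76.012) = 0.49347.
t = T_v·H_d²/c_v = 0.49347×2.3²/3.5 = 0.7458 years.

t ≈ 0.746 years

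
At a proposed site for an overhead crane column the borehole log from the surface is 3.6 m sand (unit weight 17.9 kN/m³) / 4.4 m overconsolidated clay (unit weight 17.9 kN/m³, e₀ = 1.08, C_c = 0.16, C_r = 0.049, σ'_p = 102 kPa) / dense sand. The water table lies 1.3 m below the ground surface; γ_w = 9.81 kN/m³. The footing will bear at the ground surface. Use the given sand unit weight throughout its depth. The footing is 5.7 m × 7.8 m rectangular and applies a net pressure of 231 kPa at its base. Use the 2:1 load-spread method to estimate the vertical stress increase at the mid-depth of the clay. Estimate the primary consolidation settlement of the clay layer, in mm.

S_c ≈ 54.4 mm

Mid-depth of clay below the ground surface: z = 3.6 + 4.4/2 = 5.8 m.
Total vertical stress at mid-clay: σ_v = 17.9×3.6 + 17.9×2.2 = 103.82 kPa.
Pore pressure: u = 9.81×(5.8 − 1.3) = 44.145 kPa.
Initial effective stress: σ'_0 = σ_v − u = 103.82 − 44.145 = 59.675 kPa.
Stress increase at mid-clay by the 2:1 spreading method:
Δσ = qBL/((B+z)(L+z)) = 231×5.7×7.8/((5.7+5.8)(7.8+5.8)) = 65.667 kPa
Final effective stress: σ'_f = 59.675 + 65.667 = 125.34 kPa.
σ'_f = 125.34 > σ'_p = 102 kPa, so the stress path crosses the preconsolidation pressure — recompression up to σ'_p, then virgin compression beyond:
S_c = H/(1+e₀)·[C_r·log₁₀(σ'_p/σ'_0) + C_c·log₁₀(σ'_f/σ'_p)]
    = 4.4/2.08 × [0.049×log₁₀(102/59.675) + 0.16×log₁₀(125.34/102)]
    = 2.1154 × [0.011408 + 0.014318] = 0.05442 m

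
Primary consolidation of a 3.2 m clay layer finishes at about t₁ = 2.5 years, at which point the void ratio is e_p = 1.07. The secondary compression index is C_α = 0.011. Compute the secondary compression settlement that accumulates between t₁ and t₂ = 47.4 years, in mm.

S_s ≈ 21.7 mm

Secondary compression: S_s = C_α·H/(1+e_p)·log₁₀(t₂/t₁)
S_s = 0.011×3.2/(1+1.07)×log₁₀(47.4/2.5)
    = 0.017 × 1.278 = 0.02173 m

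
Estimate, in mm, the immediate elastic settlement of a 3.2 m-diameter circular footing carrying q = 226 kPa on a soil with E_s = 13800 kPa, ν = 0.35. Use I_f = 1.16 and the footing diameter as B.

S_e ≈ 53.3 mm

Immediate (elastic) settlement: S_e = q·B·(1−ν²)/E_s · I_f.
S_e = 226 × 3.2 × (1 − 0.35²) / 13800 × 1.16
    = 226 × 3.2 × 0.8775 / 13800 × 1.16
    = 0.05334 m = 53.34 mm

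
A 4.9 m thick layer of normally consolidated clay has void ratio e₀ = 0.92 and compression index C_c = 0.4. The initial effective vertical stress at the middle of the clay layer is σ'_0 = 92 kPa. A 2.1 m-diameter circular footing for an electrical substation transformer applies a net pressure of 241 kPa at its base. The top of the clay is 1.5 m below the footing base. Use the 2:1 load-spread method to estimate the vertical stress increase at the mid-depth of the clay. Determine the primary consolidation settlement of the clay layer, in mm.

S_c ≈ 122 mm

Mid-depth of clay below the footing base: z = 1.5 + 4.9/2 = 3.95 m.
Stress increase at mid-clay by the 2:1 spreading method:
Δσ ≈ qD²/(D+z)² = 241×2.1²/(2.1+3.95)² = 29.037 kPa
Final effective stress: σ'_f = σ'_0 + Δσ = 92 + 29.037 = 121.04 kPa.
Normally consolidated clay, so the full stress increment lies on the virgin compression line:
S_c = C_c·H/(1+e₀)·log₁₀(σ'_f/σ'_0) = 0.4×4.9/(1+0.92)×log₁₀(121.04/92)
    = 1.0208 × 0.11914 = 0.1216 m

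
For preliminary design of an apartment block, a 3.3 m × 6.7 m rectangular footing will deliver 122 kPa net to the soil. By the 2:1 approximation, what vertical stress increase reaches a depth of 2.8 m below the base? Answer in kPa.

Δσ_z ≈ 46.5 kPa

By the 2:1 method the load spreads at 1 horizontal : 2 vertical, so at depth z the loaded area has grown by z in each plan dimension:
Δσ = qBL/((B+z)(L+z)) = 122×3.3×6.7/((3.3+2.8)(6.7+2.8)) = 46.547 kPa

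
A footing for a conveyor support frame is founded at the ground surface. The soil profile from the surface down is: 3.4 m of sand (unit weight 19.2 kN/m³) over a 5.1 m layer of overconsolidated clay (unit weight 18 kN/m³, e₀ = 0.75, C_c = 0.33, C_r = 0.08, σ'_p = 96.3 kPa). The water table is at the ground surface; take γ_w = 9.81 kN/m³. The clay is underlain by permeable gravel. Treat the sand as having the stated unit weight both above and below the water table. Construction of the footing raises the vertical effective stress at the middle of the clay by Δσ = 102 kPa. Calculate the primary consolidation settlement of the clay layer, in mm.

S_c ≈ 259 mm

Mid-depth of clay below the ground surface: z = 3.4 + 5.1/2 = 5.95 m.
Total vertical stress at mid-clay: σ_v = 19.2×3.4 + 18×2.55 = 111.18 kPa.
Pore pressure: u = 9.81×(5.95 − 0) = 58.37 kPa.
Initial effective stress: σ'_0 = σ_v − u = 111.18 − 58.37 = 52.81 kPa.
Final effective stress: σ'_f = 52.81 + 102 = 154.81 kPa.
σ'_f = 154.81 > σ'_p = 96.3 kPa, so the stress path crosses the preconsolidation pressure — recompression up to σ'_p, then virgin compression beyond:
S_c = H/(1+e₀)·[C_r·log₁₀(σ'_p/σ'_0) + C_c·log₁₀(σ'_f/σ'_p)]
    = 5.1/1.75 × [0.08×log₁₀(96.3/52.81) + 0.33×log₁₀(154.81/96.3)]
    = 2.9143 × [0.020873 + 0.068037] = 0.2591 m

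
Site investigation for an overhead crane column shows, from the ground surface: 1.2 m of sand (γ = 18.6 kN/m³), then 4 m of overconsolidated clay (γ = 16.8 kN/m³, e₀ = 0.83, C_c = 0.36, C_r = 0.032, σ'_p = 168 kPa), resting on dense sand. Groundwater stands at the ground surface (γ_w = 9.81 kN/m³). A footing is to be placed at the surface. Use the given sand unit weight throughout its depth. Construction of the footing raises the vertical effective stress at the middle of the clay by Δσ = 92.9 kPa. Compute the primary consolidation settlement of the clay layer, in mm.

S_c ≈ 47.6 mm

Mid-depth of clay below the ground surface: z = 1.2 + 4/2 = 3.2 m.
Total vertical stress at mid-clay: σ_v = 18.6×1.2 + 16.8×2 = 55.92 kPa.
Pore pressure: u = 9.81×(3.2 − 0) = 31.392 kPa.
Initial effective stress: σ'_0 = σ_v − u = 55.92 − 31.392 = 24.528 kPa.
Final effective stress: σ'_f = 24.528 + 92.9 = 117.43 kPa.
σ'_f = 117.43 ≤ σ'_p = 168 kPa, so the clay remains overconsolidated and only the recompression index applies:
S_c = C_r·H/(1+e₀)·log₁₀(σ'_f/σ'_0) = 0.032×4/1.83×log₁₀(117.43/24.528)
    = 0.069946 × 0.68012 = 0.04757 m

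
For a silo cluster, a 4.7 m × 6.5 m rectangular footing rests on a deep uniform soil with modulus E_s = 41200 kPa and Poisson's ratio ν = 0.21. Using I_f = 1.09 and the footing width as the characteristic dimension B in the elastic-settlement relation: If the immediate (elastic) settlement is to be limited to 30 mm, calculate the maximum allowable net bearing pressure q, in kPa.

S_e = q·B·(1−ν²)/E_s · I_f  ⇒  q = S_e·E_s / (B·(1−ν²)·I_f).
q = 0.03 × 41200 / (4.7 × 0.9559 × 1.09) = 252.4 kPa

q ≈ 252 kPa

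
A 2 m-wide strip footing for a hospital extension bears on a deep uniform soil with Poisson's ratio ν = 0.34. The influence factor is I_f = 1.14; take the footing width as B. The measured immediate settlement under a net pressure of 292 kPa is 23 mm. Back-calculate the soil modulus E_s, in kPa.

S_e = q·B·(1−ν²)/E_s · I_f  ⇒  E_s = q·B·(1−ν²)·I_f / S_e.
E_s = 292 × 2 × 0.8844 × 1.14 / 0.023 = 25600 kPa

E_s ≈ 25600 kPa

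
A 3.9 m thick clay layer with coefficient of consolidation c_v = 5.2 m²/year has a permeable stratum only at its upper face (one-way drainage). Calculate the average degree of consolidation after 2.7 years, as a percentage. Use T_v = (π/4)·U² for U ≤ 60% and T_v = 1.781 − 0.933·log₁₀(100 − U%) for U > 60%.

Drainage path length: H_d = H = 3.9 m (single drainage).
T_v = c_v·t/H_d² = 5.2×2.7/3.9² = 0.92308.
T_v = 0.92308 corresponds to the U > 60% branch:
U = 1 − 10^((1.781 − T_v)/0.933)/100 = 0.9169

U ≈ 91.7 %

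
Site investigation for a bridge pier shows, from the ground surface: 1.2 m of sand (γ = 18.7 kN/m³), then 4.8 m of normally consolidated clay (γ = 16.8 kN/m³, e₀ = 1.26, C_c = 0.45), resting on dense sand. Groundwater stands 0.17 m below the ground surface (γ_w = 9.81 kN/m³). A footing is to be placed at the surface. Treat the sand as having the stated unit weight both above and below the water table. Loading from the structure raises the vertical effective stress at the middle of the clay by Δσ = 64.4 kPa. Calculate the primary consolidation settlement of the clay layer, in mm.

S_c ≈ 484 mm

Mid-depth of clay below the ground surface: z = 1.2 + 4.8/2 = 3.6 m.
Total vertical stress at mid-clay: σ_v = 18.7×1.2 + 16.8×2.4 = 62.76 kPa.
Pore pressure: u = 9.81×(3.6 − 0.17) = 33.648 kPa.
Initial effective stress: σ'_0 = σ_v − u = 62.76 − 33.648 = 29.112 kPa.
Final effective stress: σ'_f = σ'_0 + Δσ = 29.112 + 64.4 = 93.512 kPa.
Normally consolidated clay, so the full stress increment lies on the virgin compression line:
S_c = C_c·H/(1+e₀)·log₁₀(σ'_f/σ'_0) = 0.45×4.8/(1+1.26)×log₁₀(93.512/29.112)
    = 0.95575 × 0.5068 = 0.4844 m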